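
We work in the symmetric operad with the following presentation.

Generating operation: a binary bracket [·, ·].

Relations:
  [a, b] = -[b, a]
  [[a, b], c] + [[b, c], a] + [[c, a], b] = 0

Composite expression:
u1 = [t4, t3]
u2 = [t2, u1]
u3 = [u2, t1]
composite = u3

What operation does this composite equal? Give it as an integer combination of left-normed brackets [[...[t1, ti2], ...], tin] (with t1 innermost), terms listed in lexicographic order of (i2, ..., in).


[[[t1, t2], t3], t4] - [[[t1, t2], t4], t3] - [[[t1, t3], t4], t2] + [[[t1, t4], t3], t2]

Expand each bracket as ab - ba; the t1-initial words give the coefficients.
Composite bracket: [[t2, [t4, t3]], t1]
Each bracket splits as ab - ba, giving 8 signed words (2^3 = 8).
Coefficients come from the t1-initial words:
  t1t2t3t4 (sign +1) contributes +[[[t1, t2], t3], t4]
  t1t2t4t3 (sign -1) contributes -[[[t1, t2], t4], t3]
  t1t3t4t2 (sign -1) contributes -[[[t1, t3], t4], t2]
  t1t4t3t2 (sign +1) contributes +[[[t1, t4], t3], t2]


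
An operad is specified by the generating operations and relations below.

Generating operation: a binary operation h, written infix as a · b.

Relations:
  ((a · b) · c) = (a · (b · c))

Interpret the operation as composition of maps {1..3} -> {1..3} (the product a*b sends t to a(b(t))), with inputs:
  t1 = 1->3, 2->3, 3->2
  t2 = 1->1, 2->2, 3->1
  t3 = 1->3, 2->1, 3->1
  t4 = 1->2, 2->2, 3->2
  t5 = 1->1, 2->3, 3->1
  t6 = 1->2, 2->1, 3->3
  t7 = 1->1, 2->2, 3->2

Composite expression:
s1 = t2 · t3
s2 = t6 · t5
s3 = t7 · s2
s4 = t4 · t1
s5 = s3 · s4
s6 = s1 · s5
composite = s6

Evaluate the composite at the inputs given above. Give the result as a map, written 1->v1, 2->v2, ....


(t2 · t3) = 1->1, 2->1, 3->1
(t6 · t5) = 1->2, 2->3, 3->2
(t7 · (t6 · t5)) = 1->2, 2->2, 3->2
(t4 · t1) = 1->2, 2->2, 3->2
((t7 · (t6 · t5)) · (t4 · t1)) = 1->2, 2->2, 3->2
((t2 · t3) · ((t7 · (t6 · t5)) · (t4 · t1))) = 1->1, 2->1, 3->1

1->1, 2->1, 3->1


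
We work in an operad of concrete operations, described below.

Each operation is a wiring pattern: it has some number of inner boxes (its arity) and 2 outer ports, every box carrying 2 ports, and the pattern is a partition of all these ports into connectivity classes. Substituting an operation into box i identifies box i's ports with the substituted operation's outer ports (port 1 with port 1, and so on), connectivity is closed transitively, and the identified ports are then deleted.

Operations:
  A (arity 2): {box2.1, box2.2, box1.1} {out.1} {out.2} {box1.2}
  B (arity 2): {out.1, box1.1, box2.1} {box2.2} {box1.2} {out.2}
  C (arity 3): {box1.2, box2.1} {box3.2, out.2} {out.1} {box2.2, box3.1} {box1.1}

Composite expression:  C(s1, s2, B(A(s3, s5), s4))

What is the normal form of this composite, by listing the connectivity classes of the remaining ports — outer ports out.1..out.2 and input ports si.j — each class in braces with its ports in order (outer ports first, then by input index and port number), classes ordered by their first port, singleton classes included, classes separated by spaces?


Substituting into C glues patterns; closure does the rest.
through A, on inputs (s3, s5): {out.1} {out.2} {s3.1, s5.1, s5.2} {s3.2} (out.j = stage outer ports)
through B, on inputs (s3, s5, s4): {out.1, s4.1} {out.2} {s3.1, s5.1, s5.2} {s3.2} {s4.2} (out.j = stage outer ports)
through C, on inputs (s1, s2, s3, s5, s4): {out.1} {out.2} {s1.1} {s1.2, s2.1} {s2.2, s4.1} {s3.1, s5.1, s5.2} {s3.2} {s4.2} (out.j = stage outer ports)

{out.1} {out.2} {s1.1} {s1.2, s2.1} {s2.2, s4.1} {s3.1, s5.1, s5.2} {s3.2} {s4.2}


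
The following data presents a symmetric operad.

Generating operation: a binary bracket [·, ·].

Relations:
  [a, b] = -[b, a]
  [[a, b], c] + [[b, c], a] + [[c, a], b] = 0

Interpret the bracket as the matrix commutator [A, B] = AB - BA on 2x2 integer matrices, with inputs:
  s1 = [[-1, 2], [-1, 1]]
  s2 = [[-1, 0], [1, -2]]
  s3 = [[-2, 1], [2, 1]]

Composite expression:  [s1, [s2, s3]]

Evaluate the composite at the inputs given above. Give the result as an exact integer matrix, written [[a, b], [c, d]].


[[-9, 2], [-8, 9]]

[s2, s3] = [[-1, 1], [-5, 1]]
[s1, [s2, s3]] = [[-9, 2], [-8, 9]]


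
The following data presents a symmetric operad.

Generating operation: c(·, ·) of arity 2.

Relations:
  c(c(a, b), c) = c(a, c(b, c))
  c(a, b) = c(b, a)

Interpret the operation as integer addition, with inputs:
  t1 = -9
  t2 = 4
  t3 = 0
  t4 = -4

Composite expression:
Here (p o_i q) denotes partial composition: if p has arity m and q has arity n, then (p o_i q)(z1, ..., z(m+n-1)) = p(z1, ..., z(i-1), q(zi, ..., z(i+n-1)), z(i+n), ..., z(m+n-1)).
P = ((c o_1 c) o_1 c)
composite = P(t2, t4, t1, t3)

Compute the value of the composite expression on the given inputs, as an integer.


c(t2, t4) = 0
c(c(t2, t4), t1) = -9
c(c(c(t2, t4), t1), t3) = -9

-9


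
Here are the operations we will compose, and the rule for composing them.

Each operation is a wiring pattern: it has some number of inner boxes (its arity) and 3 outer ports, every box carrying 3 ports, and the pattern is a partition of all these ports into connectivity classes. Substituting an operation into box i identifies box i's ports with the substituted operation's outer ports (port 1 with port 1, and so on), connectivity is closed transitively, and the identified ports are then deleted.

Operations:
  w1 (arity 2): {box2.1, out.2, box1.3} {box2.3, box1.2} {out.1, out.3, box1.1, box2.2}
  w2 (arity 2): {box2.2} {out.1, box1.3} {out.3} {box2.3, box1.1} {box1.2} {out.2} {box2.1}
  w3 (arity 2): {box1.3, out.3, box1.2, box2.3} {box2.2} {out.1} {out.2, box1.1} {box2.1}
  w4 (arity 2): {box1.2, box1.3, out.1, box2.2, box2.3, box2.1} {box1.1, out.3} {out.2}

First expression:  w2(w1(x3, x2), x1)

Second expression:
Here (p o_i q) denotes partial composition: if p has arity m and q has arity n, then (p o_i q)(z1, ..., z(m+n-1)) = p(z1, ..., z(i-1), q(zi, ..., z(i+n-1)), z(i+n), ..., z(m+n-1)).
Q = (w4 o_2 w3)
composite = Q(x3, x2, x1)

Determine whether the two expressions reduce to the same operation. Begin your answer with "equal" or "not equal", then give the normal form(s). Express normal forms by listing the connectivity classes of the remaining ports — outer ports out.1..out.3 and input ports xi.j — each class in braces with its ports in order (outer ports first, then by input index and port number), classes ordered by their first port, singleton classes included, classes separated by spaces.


not equal; the first gives {out.1, x1.3, x2.2, x3.1} {out.2} {out.3} {x1.1} {x1.2} {x2.1, x3.3} {x2.3, x3.2} and the second {out.1, x1.3, x2.1, x2.2, x2.3, x3.2, x3.3} {out.2} {out.3, x3.1} {x1.1} {x1.2}

The first expression reduces to {out.1, x1.3, x2.2, x3.1} {out.2} {out.3} {x1.1} {x1.2} {x2.1, x3.3} {x2.3, x3.2}
The second expression reduces to {out.1, x1.3, x2.1, x2.2, x2.3, x3.2, x3.3} {out.2} {out.3, x3.1} {x1.1} {x1.2}
The forms do not match — not equal.


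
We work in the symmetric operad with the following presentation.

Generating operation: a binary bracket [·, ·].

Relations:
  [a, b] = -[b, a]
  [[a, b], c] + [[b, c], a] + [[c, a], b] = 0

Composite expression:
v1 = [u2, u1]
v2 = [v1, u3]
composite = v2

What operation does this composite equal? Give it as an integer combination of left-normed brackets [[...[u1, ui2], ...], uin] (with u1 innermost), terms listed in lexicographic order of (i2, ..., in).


-[[u1, u2], u3]

Expand each bracket as ab - ba; the u1-initial words give the coefficients.
Composite bracket: [[u2, u1], u3]
Full expansion: 4 signed words from ab - ba (2^2 = 4).
Only words starting with u1 matter:
  from u1u2u3, sign -1: term -[[u1, u2], u3]


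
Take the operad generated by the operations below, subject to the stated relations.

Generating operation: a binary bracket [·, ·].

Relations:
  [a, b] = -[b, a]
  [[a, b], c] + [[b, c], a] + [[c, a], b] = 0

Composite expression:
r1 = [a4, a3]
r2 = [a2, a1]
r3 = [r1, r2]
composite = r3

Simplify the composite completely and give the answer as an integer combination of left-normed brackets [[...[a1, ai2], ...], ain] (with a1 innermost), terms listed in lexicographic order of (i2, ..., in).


-[[[a1, a2], a3], a4] + [[[a1, a2], a4], a3]

A multilinear Lie element is pinned by a1-initial words (a1 innermost).
Composite bracket: [[a4, a3], [a2, a1]]
Full expansion: 8 signed words from ab - ba (2^3 = 8).
The a1-initial words carry the normal form:
  from a1a2a3a4, sign -1: term -[[[a1, a2], a3], a4]
  from a1a2a4a3, sign +1: term +[[[a1, a2], a4], a3]


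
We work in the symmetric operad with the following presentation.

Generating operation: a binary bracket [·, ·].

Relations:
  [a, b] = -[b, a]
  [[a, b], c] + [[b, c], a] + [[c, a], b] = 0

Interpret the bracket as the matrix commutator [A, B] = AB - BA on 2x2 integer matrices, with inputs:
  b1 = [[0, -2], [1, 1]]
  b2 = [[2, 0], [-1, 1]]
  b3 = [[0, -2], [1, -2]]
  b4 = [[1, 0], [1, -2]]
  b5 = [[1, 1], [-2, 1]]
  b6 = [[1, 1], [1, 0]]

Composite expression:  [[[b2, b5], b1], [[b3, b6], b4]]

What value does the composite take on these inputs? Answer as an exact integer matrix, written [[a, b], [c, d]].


[[-57, -96], [-62, 57]]


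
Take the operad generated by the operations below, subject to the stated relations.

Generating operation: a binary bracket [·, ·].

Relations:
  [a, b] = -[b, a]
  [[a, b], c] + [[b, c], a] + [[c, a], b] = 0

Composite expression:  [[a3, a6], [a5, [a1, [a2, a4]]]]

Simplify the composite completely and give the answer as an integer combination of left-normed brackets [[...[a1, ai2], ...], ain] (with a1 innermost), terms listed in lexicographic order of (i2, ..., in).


[[[[[a1, a2], a4], a5], a3], a6] - [[[[[a1, a2], a4], a5], a6], a3] - [[[[[a1, a4], a2], a5], a3], a6] + [[[[[a1, a4], a2], a5], a6], a3]

Skip Jacobi rewriting: expand, keep a1-initial words, read off terms.
Composite bracket: [[a3, a6], [a5, [a1, [a2, a4]]]]
Expanding via [a, b] = ab - ba: 32 signed words (2^5 = 32).
Keep just the words that open with a1:
  word a1a2a4a5a3a6 has sign +1, contributing +[[[[[a1, a2], a4], a5], a3], a6]
  word a1a2a4a5a6a3 has sign -1, contributing -[[[[[a1, a2], a4], a5], a6], a3]
  word a1a4a2a5a3a6 has sign -1, contributing -[[[[[a1, a4], a2], a5], a3], a6]
  word a1a4a2a5a6a3 has sign +1, contributing +[[[[[a1, a4], a2], a5], a6], a3]


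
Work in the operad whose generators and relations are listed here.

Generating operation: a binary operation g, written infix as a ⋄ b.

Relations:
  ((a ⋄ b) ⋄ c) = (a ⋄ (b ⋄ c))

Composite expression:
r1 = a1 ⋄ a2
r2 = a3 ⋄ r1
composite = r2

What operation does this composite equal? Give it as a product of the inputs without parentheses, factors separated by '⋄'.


The g-tree's shape is irrelevant; the a-reading-order decides.
(a1 ⋄ a2) spells out as a1 ⋄ a2
(a3 ⋄ (a1 ⋄ a2)) spells out as a3 ⋄ a1 ⋄ a2

a3 ⋄ a1 ⋄ a2


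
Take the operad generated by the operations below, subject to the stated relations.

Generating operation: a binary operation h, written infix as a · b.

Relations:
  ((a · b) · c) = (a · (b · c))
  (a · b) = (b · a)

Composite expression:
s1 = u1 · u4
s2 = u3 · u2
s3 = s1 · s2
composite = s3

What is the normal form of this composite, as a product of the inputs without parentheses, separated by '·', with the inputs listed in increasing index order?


u1 · u2 · u3 · u4

Reordering under h is free, so list the u-inputs canonically.
(u1 · u4) spells out as u1 · u4
(u3 · u2) spells out as u3 · u2
((u1 · u4) · (u3 · u2)) spells out as u1 · u4 · u3 · u2
commutativity sorts the factors: u1 · u2 · u3 · u4


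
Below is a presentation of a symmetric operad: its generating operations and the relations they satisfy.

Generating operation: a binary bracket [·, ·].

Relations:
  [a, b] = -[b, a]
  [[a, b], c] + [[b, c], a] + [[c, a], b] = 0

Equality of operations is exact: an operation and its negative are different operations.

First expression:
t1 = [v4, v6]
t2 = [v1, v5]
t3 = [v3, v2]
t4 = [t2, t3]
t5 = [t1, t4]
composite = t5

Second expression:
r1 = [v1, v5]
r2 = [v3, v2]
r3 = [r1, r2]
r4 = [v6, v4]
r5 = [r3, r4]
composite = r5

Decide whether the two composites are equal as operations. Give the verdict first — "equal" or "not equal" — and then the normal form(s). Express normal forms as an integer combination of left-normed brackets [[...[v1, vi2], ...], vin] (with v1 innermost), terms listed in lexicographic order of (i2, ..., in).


equal: each reduces to [[[[[v1, v5], v2], v3], v4], v6] - [[[[[v1, v5], v2], v3], v6], v4] - [[[[[v1, v5], v3], v2], v4], v6] + [[[[[v1, v5], v3], v2], v6], v4]


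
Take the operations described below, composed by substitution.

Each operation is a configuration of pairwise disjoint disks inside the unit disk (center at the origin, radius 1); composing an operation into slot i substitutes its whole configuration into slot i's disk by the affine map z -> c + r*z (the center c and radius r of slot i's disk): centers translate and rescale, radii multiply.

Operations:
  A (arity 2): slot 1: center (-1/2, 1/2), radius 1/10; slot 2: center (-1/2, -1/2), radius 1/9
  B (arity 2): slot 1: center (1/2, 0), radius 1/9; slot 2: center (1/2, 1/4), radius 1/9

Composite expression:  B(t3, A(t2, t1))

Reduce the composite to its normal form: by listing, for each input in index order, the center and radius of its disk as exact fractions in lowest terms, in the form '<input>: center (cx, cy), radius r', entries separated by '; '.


t1: center (4/9, 7/36), radius 1/81; t2: center (4/9, 11/36), radius 1/90; t3: center (1/2, 0), radius 1/9


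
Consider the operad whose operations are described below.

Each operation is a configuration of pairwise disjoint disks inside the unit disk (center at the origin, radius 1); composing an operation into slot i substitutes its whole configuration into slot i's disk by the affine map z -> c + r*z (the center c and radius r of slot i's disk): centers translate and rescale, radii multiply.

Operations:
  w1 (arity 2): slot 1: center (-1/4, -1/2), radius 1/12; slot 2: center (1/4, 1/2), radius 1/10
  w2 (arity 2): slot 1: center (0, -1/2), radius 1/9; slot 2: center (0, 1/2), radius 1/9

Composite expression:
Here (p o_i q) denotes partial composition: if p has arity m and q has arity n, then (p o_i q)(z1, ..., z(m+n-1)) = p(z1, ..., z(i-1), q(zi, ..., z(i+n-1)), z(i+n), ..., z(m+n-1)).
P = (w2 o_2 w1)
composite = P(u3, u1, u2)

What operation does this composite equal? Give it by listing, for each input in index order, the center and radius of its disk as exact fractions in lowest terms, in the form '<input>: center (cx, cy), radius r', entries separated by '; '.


Nesting under w2 composes maps z -> c + r*z down each u-path.
u3 passes through 1 substitution, ending at center (0, -1/2), radius 1/9
u1 passes through 2 substitutions, ending at center (-1/36, 4/9), radius 1/108
u2 passes through 2 substitutions, ending at center (1/36, 5/9), radius 1/90

u1: center (-1/36, 4/9), radius 1/108; u2: center (1/36, 5/9), radius 1/90; u3: center (0, -1/2), radius 1/9


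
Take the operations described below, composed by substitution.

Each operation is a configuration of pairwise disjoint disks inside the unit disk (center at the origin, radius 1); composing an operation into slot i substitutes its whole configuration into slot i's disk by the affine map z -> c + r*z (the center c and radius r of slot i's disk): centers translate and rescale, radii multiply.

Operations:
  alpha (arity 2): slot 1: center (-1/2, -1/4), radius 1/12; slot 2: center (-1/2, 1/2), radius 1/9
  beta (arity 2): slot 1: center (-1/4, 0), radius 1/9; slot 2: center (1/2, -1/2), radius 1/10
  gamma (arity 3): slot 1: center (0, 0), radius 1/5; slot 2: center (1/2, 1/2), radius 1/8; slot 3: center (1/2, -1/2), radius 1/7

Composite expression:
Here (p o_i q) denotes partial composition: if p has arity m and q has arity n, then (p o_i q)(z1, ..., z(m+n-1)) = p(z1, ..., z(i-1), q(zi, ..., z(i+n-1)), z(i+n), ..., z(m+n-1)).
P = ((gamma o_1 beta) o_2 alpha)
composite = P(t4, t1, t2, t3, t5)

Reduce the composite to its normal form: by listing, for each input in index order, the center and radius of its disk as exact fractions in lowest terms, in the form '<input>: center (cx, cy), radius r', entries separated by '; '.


Follow each t-input down from gamma: c' goes to c + r*c', radius to r*r'.
input t4: composing its 2 substitution steps yields center (-1/20, 0), radius 1/45
input t1: composing its 3 substitution steps yields center (9/100, -21/200), radius 1/600
input t2: composing its 3 substitution steps yields center (9/100, -9/100), radius 1/450
input t3: composing its 1 substitution step yields center (1/2, 1/2), radius 1/8
input t5: composing its 1 substitution step yields center (1/2, -1/2), radius 1/7

t1: center (9/100, -21/200), radius 1/600; t2: center (9/100, -9/100), radius 1/450; t3: center (1/2, 1/2), radius 1/8; t4: center (-1/20, 0), radius 1/45; t5: center (1/2, -1/2), radius 1/7


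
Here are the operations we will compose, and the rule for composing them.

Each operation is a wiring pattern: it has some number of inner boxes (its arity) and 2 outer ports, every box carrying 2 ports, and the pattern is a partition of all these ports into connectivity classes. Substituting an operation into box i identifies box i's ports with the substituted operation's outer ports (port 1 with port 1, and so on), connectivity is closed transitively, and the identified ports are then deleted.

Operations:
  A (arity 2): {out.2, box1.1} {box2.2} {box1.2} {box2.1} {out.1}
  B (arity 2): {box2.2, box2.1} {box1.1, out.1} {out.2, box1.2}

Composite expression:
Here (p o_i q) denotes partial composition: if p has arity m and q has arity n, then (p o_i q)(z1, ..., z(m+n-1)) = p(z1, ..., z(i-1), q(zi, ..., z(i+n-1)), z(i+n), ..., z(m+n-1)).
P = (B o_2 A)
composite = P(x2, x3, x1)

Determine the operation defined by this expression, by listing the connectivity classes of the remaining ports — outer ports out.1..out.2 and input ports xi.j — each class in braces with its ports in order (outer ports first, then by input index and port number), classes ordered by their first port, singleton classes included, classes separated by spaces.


{out.1, x2.1} {out.2, x2.2} {x1.1} {x1.2} {x3.1} {x3.2}

Treat the ports identified at B as solder joints: merge, then drop.
stage A: inputs (x3, x1), connectivity {out.1} {out.2, x3.1} {x1.1} {x1.2} {x3.2}, out.j its boundary
stage B: inputs (x2, x3, x1), connectivity {out.1, x2.1} {out.2, x2.2} {x1.1} {x1.2} {x3.1} {x3.2}, out.j its boundary


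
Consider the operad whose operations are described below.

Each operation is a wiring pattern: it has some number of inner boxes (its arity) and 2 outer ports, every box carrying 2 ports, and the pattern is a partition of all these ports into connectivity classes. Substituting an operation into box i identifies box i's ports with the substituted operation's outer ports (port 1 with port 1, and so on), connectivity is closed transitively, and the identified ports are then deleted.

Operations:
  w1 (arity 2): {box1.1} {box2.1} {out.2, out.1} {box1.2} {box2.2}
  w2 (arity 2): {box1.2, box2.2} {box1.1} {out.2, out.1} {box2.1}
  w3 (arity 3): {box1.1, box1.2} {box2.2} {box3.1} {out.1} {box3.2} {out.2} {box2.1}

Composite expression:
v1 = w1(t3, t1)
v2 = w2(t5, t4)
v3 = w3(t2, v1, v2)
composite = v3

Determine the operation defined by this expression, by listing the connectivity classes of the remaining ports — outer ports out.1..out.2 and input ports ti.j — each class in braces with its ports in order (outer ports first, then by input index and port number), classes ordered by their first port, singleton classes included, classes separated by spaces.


{out.1} {out.2} {t1.1} {t1.2} {t2.1, t2.2} {t3.1} {t3.2} {t4.1} {t4.2, t5.2} {t5.1}


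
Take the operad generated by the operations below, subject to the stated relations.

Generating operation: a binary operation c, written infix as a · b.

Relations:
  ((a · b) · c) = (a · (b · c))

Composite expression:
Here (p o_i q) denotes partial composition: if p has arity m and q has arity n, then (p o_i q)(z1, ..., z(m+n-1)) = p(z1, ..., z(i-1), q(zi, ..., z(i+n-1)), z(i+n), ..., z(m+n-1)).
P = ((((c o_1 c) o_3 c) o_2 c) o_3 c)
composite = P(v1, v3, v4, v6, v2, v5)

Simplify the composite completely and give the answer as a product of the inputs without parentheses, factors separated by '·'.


v1 · v3 · v4 · v6 · v2 · v5

Under associativity of c, the answer is the v's in reading order.
(v4 · v6) linearizes to v4 · v6
(v3 · (v4 · v6)) linearizes to v3 · v4 · v6
(v1 · (v3 · (v4 · v6))) linearizes to v1 · v3 · v4 · v6
(v2 · v5) linearizes to v2 · v5
((v1 · (v3 · (v4 · v6))) · (v2 · v5)) linearizes to v1 · v3 · v4 · v6 · v2 · v5


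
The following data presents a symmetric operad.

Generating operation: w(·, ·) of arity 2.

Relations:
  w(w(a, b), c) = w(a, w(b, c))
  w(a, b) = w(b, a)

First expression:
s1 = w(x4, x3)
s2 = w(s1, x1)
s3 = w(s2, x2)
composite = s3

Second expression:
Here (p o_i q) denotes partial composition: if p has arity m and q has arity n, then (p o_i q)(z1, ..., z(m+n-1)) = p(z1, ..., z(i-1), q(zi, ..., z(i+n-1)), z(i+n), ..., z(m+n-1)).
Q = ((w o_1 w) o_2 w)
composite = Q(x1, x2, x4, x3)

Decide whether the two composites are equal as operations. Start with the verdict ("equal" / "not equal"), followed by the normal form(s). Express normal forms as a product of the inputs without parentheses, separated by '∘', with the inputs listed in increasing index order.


equal; the common form is x1 ∘ x2 ∘ x3 ∘ x4


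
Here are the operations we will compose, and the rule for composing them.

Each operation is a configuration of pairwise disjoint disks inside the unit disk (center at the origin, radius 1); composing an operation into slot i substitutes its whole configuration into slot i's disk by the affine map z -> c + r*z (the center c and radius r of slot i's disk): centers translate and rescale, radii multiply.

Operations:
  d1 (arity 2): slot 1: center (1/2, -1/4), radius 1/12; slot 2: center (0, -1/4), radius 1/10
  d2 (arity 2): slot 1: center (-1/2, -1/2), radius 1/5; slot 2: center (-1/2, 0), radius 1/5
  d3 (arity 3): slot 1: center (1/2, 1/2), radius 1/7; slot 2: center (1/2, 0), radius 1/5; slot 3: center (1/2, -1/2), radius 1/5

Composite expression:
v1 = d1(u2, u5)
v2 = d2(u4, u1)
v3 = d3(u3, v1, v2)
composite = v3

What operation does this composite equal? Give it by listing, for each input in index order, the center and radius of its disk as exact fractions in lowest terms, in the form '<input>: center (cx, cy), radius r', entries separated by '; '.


u1: center (2/5, -1/2), radius 1/25; u2: center (3/5, -1/20), radius 1/60; u3: center (1/2, 1/2), radius 1/7; u4: center (2/5, -3/5), radius 1/25; u5: center (1/2, -1/20), radius 1/50

Each u-disk chains the slot maps above it in d3; radii multiply.
u3 passes through 1 substitution, ending at center (1/2, 1/2), radius 1/7
u2 passes through 2 substitutions, ending at center (3/5, -1/20), radius 1/60
u5 passes through 2 substitutions, ending at center (1/2, -1/20), radius 1/50
u4 passes through 2 substitutions, ending at center (2/5, -3/5), radius 1/25
u1 passes through 2 substitutions, ending at center (2/5, -1/2), radius 1/25


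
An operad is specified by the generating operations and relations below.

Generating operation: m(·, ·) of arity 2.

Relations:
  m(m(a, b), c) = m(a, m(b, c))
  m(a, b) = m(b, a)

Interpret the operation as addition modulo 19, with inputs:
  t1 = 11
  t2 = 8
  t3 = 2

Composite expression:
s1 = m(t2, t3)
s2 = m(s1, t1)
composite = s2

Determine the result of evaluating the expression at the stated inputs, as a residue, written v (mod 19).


m(t2, t3) = 10
m(m(t2, t3), t1) = 2

2 (mod 19)


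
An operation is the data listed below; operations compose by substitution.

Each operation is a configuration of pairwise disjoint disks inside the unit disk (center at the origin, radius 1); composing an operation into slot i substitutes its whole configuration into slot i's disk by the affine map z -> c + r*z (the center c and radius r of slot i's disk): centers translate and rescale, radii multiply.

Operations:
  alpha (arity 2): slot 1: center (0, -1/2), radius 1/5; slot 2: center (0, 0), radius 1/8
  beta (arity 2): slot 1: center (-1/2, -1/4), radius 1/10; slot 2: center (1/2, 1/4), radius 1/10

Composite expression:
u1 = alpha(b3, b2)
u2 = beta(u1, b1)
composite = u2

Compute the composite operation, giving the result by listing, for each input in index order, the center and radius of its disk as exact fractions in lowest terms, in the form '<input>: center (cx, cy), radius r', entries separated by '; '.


Below beta, radii multiply path by path; the b-disk centers shift.
input b3: composing its 2 substitution steps yields center (-1/2, -3/10), radius 1/50
input b2: composing its 2 substitution steps yields center (-1/2, -1/4), radius 1/80
input b1: composing its 1 substitution step yields center (1/2, 1/4), radius 1/10

b1: center (1/2, 1/4), radius 1/10; b2: center (-1/2, -1/4), radius 1/80; b3: center (-1/2, -3/10), radius 1/50


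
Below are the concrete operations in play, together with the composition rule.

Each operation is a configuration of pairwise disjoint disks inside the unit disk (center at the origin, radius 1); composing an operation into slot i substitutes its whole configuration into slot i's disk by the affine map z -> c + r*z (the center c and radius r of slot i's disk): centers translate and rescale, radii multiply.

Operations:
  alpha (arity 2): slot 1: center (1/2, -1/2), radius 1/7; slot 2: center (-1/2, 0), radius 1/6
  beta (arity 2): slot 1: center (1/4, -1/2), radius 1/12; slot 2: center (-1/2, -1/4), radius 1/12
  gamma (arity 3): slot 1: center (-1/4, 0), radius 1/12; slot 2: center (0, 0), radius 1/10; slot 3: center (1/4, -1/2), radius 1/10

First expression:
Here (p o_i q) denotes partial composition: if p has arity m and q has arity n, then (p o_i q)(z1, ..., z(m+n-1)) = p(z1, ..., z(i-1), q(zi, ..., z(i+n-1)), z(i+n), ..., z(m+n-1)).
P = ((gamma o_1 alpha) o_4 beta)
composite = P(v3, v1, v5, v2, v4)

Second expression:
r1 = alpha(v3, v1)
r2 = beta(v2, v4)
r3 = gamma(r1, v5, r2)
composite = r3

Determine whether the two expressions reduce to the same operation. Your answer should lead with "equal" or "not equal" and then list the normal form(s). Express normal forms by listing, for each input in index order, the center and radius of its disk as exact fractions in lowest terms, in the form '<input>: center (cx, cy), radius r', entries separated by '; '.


equal; both compose to v1: center (-7/24, 0), radius 1/72; v2: center (11/40, -11/20), radius 1/120; v3: center (-5/24, -1/24), radius 1/84; v4: center (1/5, -21/40), radius 1/120; v5: center (0, 0), radius 1/10

The first expression reduces to v1: center (-7/24, 0), radius 1/72; v2: center (11/40, -11/20), radius 1/120; v3: center (-5/24, -1/24), radius 1/84; v4: center (1/5, -21/40), radius 1/120; v5: center (0, 0), radius 1/10
The second expression reduces to v1: center (-7/24, 0), radius 1/72; v2: center (11/40, -11/20), radius 1/120; v3: center (-5/24, -1/24), radius 1/84; v4: center (1/5, -21/40), radius 1/120; v5: center (0, 0), radius 1/10
The forms coincide; equal.


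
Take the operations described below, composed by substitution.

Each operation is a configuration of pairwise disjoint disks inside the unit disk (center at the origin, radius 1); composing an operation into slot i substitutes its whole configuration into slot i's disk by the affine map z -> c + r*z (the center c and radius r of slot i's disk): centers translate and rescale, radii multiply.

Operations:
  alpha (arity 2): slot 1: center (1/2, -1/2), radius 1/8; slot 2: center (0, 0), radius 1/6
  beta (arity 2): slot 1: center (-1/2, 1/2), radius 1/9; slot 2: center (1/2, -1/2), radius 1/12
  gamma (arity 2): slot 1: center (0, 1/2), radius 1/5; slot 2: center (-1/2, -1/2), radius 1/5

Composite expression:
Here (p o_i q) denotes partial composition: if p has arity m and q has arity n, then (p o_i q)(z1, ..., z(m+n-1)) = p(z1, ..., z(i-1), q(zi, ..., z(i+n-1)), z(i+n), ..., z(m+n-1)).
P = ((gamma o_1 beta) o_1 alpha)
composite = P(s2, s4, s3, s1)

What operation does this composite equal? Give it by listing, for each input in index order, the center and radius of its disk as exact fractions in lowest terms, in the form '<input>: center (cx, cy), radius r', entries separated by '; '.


Affine substitution under gamma: radii multiply and s-centers shift.
input s2: composing its 3 substitution steps yields center (-4/45, 53/90), radius 1/360
input s4: composing its 3 substitution steps yields center (-1/10, 3/5), radius 1/270
input s3: composing its 2 substitution steps yields center (1/10, 2/5), radius 1/60
input s1: composing its 1 substitution step yields center (-1/2, -1/2), radius 1/5

s1: center (-1/2, -1/2), radius 1/5; s2: center (-4/45, 53/90), radius 1/360; s3: center (1/10, 2/5), radius 1/60; s4: center (-1/10, 3/5), radius 1/270


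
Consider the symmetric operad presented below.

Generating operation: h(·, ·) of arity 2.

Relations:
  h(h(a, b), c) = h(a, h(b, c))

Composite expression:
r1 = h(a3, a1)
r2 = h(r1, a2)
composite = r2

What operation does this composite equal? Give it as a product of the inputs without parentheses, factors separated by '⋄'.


a3 ⋄ a1 ⋄ a2

The h-tree's shape is irrelevant; the a-reading-order decides.
h(a3, a1) reduces to a3 ⋄ a1
h(h(a3, a1), a2) reduces to a3 ⋄ a1 ⋄ a2


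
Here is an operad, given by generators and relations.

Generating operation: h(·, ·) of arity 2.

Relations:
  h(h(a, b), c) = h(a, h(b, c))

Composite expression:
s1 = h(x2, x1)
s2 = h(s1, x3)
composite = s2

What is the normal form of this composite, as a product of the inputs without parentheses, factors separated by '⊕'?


Associativity of h dissolves the nesting; only the x-input order survives.
h(x2, x1) spells out as x2 ⊕ x1
h(h(x2, x1), x3) spells out as x2 ⊕ x1 ⊕ x3

x2 ⊕ x1 ⊕ x3


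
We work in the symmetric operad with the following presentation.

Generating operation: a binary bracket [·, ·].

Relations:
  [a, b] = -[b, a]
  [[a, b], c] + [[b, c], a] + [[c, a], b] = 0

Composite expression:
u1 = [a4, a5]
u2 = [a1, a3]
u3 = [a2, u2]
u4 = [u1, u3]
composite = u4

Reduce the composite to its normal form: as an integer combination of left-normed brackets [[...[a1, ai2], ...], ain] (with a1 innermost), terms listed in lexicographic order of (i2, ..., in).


In the tensor algebra, words opening a1 carry the a1-anchored form.
Composite bracket: [[a4, a5], [a2, [a1, a3]]]
Applying ab - ba throughout gives 16 signed words (2^4 = 16).
Keep just the words that open with a1:
  word a1a3a2a4a5 has sign +1, contributing +[[[[a1, a3], a2], a4], a5]
  word a1a3a2a5a4 has sign -1, contributing -[[[[a1, a3], a2], a5], a4]

[[[[a1, a3], a2], a4], a5] - [[[[a1, a3], a2], a5], a4]


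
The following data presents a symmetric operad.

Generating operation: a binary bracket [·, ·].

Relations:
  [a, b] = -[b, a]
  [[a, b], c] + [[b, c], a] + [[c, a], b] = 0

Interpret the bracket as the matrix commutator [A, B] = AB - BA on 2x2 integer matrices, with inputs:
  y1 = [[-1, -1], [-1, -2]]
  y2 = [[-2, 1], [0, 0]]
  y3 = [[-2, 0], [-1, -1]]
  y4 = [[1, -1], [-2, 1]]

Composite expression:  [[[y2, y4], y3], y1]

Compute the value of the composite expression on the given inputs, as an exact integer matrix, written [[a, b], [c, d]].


[[-2, 2], [-4, 2]]

[y2, y4] = [[-2, 2], [-4, 2]]
[[y2, y4], y3] = [[-2, 2], [0, 2]]
[[[y2, y4], y3], y1] = [[-2, 2], [-4, 2]]


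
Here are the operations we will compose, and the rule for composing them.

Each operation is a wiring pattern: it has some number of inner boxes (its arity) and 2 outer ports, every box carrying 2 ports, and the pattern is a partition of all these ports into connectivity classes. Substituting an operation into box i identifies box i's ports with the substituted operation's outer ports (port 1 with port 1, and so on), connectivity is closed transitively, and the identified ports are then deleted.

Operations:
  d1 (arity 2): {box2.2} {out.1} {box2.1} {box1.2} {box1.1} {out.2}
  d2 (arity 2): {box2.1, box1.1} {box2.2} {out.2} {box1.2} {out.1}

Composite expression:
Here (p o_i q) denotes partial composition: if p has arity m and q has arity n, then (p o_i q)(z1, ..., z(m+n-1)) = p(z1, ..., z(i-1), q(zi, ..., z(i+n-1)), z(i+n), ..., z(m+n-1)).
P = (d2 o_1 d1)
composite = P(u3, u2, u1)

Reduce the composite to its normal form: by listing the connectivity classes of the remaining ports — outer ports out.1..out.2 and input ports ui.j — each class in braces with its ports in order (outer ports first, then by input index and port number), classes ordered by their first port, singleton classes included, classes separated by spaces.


{out.1} {out.2} {u1.1} {u1.2} {u2.1} {u2.2} {u3.1} {u3.2}

After gluing at d2, chains via deleted ports link the u-ports.
d1 over (u3, u2) gives {out.1} {out.2} {u2.1} {u2.2} {u3.1} {u3.2}, out.j being that stage's outer ports
d2 over (u3, u2, u1) gives {out.1} {out.2} {u1.1} {u1.2} {u2.1} {u2.2} {u3.1} {u3.2}, out.j being that stage's outer ports


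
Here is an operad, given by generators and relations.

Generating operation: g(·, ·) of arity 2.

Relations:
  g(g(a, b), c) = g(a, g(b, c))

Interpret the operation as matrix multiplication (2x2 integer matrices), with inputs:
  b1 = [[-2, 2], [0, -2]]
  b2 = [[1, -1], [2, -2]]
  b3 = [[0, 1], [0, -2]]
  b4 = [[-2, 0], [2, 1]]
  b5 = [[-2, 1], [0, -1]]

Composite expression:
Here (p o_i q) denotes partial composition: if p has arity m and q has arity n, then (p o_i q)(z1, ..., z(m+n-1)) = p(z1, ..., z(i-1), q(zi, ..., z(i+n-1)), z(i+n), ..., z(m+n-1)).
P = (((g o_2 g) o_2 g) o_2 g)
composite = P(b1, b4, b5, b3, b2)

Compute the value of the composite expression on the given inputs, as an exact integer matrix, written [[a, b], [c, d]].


[[-56, 56], [24, -24]]

g(b4, b5) = [[4, -2], [-4, 1]]
g(g(b4, b5), b3) = [[0, 8], [0, -6]]
g(g(g(b4, b5), b3), b2) = [[16, -16], [-12, 12]]
g(b1, g(g(g(b4, b5), b3), b2)) = [[-56, 56], [24, -24]]


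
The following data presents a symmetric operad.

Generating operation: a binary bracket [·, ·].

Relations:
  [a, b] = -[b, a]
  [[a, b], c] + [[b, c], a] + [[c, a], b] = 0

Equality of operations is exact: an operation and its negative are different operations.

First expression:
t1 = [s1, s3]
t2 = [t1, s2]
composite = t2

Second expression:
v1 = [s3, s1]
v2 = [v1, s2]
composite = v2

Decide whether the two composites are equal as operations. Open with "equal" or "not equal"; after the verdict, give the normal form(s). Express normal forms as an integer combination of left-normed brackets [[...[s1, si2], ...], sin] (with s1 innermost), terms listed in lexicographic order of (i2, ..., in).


The first expression, normalized: [[s1, s3], s2]
The second expression, normalized: -[[s1, s3], s2]
Different reductions; not equal.

not equal; first: [[s1, s3], s2]; second: -[[s1, s3], s2]


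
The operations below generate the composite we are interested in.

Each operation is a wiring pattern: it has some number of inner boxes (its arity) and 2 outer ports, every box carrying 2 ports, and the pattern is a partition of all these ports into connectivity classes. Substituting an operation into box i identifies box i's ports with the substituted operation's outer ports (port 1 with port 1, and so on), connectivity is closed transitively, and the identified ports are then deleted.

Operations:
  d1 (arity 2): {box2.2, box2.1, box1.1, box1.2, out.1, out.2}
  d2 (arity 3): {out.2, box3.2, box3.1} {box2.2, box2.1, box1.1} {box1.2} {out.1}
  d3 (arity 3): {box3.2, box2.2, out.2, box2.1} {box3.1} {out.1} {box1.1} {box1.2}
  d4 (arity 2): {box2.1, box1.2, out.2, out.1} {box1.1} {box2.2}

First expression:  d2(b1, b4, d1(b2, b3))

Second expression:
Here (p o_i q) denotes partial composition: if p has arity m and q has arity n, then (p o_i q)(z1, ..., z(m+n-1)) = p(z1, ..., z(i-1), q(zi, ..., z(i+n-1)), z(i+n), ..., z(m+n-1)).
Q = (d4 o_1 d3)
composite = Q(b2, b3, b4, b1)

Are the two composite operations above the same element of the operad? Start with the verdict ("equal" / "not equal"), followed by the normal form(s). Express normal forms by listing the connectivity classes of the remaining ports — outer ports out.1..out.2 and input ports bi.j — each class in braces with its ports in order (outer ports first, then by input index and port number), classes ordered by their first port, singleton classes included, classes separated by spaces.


not equal; the first gives {out.1} {out.2, b2.1, b2.2, b3.1, b3.2} {b1.1, b4.1, b4.2} {b1.2} and the second {out.1, out.2, b1.1, b3.1, b3.2, b4.2} {b1.2} {b2.1} {b2.2} {b4.1}

The first composite normalizes to {out.1} {out.2, b2.1, b2.2, b3.1, b3.2} {b1.1, b4.1, b4.2} {b1.2}
The second composite normalizes to {out.1, out.2, b1.1, b3.1, b3.2, b4.2} {b1.2} {b2.1} {b2.2} {b4.1}
Distinct normal forms: not equal.


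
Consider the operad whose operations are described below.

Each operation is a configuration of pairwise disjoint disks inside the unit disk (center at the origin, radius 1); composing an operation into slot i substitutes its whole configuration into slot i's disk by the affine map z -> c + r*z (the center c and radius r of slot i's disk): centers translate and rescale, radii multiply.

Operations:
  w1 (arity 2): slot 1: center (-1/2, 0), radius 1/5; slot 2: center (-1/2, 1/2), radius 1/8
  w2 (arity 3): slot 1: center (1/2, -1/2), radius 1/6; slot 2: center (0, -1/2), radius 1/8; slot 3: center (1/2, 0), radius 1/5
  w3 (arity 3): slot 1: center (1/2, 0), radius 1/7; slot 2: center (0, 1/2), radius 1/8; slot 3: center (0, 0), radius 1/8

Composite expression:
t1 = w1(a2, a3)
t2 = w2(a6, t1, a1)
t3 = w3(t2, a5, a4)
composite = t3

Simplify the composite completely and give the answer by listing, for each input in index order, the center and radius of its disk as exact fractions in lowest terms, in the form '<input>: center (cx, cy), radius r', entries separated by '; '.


a1: center (4/7, 0), radius 1/35; a2: center (55/112, -1/14), radius 1/280; a3: center (55/112, -1/16), radius 1/448; a4: center (0, 0), radius 1/8; a5: center (0, 1/2), radius 1/8; a6: center (4/7, -1/14), radius 1/42


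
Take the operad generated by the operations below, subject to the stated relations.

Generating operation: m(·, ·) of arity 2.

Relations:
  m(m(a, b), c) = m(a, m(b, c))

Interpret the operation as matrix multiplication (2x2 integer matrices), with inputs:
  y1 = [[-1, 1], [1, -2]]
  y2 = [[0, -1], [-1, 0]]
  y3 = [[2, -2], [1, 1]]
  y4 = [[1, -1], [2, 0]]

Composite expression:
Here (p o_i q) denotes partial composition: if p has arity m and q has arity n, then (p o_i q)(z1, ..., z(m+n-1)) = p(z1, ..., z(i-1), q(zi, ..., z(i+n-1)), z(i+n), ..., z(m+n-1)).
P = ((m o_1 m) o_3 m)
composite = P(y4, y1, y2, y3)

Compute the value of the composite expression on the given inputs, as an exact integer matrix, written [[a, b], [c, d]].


[[-4, 8], [-2, 6]]


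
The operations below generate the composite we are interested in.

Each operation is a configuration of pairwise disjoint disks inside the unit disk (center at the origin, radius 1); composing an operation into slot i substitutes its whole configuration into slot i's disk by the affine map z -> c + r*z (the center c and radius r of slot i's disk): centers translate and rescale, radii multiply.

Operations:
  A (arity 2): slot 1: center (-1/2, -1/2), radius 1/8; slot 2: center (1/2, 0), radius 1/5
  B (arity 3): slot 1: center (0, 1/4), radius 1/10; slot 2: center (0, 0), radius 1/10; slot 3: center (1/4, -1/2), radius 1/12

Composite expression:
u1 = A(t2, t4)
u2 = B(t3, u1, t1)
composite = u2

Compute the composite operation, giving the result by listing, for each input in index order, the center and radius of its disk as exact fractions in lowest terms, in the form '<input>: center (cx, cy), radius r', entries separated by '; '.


t1: center (1/4, -1/2), radius 1/12; t2: center (-1/20, -1/20), radius 1/80; t3: center (0, 1/4), radius 1/10; t4: center (1/20, 0), radius 1/50

Nesting under B composes maps z -> c + r*z down each t-path.
t3 passes through 1 substitution, ending at center (0, 1/4), radius 1/10
t2 passes through 2 substitutions, ending at center (-1/20, -1/20), radius 1/80
t4 passes through 2 substitutions, ending at center (1/20, 0), radius 1/50
t1 passes through 1 substitution, ending at center (1/4, -1/2), radius 1/12
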